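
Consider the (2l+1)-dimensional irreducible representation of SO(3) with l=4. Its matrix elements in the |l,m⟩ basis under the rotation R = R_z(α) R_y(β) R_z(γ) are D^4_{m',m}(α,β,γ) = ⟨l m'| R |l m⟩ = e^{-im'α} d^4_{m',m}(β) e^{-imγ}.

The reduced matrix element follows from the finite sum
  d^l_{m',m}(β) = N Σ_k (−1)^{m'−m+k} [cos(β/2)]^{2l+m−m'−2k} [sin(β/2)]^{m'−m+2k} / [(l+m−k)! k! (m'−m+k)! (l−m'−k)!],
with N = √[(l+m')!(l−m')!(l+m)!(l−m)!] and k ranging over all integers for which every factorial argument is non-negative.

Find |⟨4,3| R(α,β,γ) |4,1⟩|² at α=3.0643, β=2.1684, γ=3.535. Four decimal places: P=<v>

P=0.1032

D^4_{3,1}(3.0643,2.1684,3.5350) = e^{-i·3·3.0643}·d^4_{3,1}(2.1684)·e^{-i·1·3.5350}. Compute d first:
With c≡cos(β/2)=0.467620 and s≡sin(β/2)=0.883930, N=[5040·1·120·6]^{1/2}=1904.940944
Admissible k: 0..1 (factorial args all ≥0)
  k=0: (−1)^2·1904.9409/(240)·0.4676^6·0.8839^2 = +0.064843
  k=1: (−1)^3·1904.9409/(144)·0.4676^4·0.8839^4 = -0.386155
d^4_{3,1}(2.1684) = +0.064843 -0.386155 = -0.321312
|D^4_{3,1}|² = |d^4_{3,1}(β)|² = (-0.321312)² = 0.103242 (the z-rotation phases have unit modulus)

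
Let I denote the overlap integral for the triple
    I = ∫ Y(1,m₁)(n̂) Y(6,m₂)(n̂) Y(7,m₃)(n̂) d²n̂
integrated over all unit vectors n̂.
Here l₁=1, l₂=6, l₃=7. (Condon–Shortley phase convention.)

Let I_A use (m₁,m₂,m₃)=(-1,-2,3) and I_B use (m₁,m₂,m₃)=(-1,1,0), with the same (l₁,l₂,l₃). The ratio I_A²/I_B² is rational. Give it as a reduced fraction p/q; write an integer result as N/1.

15/7

Shared (l₁,l₂,l₃)=(1,6,7): N and (l;000)² cancel in I_A²/I_B².
A: Δ = 0!·2!·12!/15! = 1/1365; Racah Σ t=0..0: t=0:+1/1935360 = 1/1935360; ⇒ 3j(1 6 7; -1 -2 3)² = 3/91, sgn +1
B: Δ = 0!·2!·12!/15! = 1/1365; Racah Σ t=0..0: t=0:+1/1209600 = 1/1209600; ⇒ 3j(1 6 7; -1 1 0)² = 1/65, sgn -1
I_A²/I_B² = (3/91)/(1/65) = 15/7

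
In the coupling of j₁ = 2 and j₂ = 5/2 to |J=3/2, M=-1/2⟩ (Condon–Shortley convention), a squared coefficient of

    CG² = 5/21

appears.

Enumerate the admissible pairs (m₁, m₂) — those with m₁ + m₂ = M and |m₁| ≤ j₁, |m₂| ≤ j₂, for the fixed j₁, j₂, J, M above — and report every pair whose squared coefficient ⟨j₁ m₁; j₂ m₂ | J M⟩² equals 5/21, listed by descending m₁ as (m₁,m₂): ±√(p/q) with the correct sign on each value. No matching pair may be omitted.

Admissible pairs with m₁+m₂ = M = -1/2: (-2,3/2), (-1,1/2), (0,-1/2), (1,-3/2), (2,-5/2)
  (m₁,m₂)=(2,-5/2): CG² = 8/21, CG = +√(8/21)
  (m₁,m₂)=(1,-3/2): CG² = 2/105, CG = −√(2/105)
  (m₁,m₂)=(0,-1/2): CG² = 2/35, CG = −√(2/35)
  (m₁,m₂)=(-1,1/2): CG² = 5/21, CG = +√(5/21)   ← matches the target
  (m₁,m₂)=(-2,3/2): CG² = 32/105, CG = −√(32/105)
Pairs with CG² = 5/21: (-1,1/2): +√(5/21)

(-1,1/2): +√(5/21)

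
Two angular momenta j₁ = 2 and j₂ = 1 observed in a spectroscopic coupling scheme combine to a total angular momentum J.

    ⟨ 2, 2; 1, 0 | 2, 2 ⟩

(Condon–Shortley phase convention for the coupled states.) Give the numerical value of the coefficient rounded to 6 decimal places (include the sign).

j₁+j₂−J=1  J+j₁−j₂=3  J−j₁+j₂=1  j₁+j₂+J+1=6
(j₁±m₁, j₂±m₂, J±M) = (4,0,1,1,4,0)
P² = 24
sum k=0..0:
  [0] +1/6 = 1/6
S = 1/6
C² = P²·S² = 2/3 ; C = +0.816497

+√(2/3) ≈ +0.816497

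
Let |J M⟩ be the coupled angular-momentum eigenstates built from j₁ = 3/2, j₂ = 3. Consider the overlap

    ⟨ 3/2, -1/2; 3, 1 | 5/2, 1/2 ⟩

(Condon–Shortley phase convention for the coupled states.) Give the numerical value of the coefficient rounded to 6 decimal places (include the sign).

√[6·2!1!4!/8! · 1!2!4!2!3!2!] = √(288/35)
  +(−1)^1/∏(1,1,1,3,0,1)! = -1/6  (running -1/6)
  +(−1)^2/∏(2,0,0,2,1,2)! = 1/8  (running -1/24)
⟨..|..⟩ = √(288/35)·(-1/24) = -0.119523

-0.119523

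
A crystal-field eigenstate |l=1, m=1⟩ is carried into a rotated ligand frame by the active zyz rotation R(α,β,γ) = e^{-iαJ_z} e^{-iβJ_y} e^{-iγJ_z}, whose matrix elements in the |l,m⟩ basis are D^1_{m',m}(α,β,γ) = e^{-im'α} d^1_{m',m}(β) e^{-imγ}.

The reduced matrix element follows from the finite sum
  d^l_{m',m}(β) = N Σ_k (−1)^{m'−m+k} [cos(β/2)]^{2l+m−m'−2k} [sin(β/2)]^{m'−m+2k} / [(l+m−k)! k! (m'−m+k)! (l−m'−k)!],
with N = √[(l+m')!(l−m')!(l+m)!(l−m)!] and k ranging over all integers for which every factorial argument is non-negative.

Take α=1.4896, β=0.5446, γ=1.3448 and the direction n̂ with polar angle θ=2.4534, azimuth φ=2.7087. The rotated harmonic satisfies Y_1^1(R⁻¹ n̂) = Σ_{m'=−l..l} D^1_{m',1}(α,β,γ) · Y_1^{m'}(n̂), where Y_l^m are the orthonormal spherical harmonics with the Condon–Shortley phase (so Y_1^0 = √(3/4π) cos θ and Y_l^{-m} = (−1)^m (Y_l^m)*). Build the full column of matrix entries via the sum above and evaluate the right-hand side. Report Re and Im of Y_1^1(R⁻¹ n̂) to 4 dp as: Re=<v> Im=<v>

Need the full column D^1_{m',1} for m'=−1..1 at α=1.4896, β=0.5446, γ=1.3448.
cos(β/2)=0.963155, sin(β/2)=0.268947
d^1_{-1,1}: single k=2 term ⇒ +0.072333;  D = +0.071576+0.010437i
d^1_{0,1}: single k=1 term ⇒ +0.366335;  D = +0.082087-0.357020i
d^1_{1,1}: single k=0 term ⇒ +0.927667;  D = -0.884240-0.280512i
Y_1^{m'}(θ=2.4534,φ=2.7087) and Σ D·Y over m':
  (+0.0716+0.0104i)·(-0.1992-0.0921i)  (+0.0821-0.3570i)·(-0.3774+0.0000i)  (-0.8842-0.2805i)·(+0.1992-0.0921i)
Y_1^1(R⁻¹ n̂) = -0.246235+0.151590i

Re=-0.2462 Im=0.1516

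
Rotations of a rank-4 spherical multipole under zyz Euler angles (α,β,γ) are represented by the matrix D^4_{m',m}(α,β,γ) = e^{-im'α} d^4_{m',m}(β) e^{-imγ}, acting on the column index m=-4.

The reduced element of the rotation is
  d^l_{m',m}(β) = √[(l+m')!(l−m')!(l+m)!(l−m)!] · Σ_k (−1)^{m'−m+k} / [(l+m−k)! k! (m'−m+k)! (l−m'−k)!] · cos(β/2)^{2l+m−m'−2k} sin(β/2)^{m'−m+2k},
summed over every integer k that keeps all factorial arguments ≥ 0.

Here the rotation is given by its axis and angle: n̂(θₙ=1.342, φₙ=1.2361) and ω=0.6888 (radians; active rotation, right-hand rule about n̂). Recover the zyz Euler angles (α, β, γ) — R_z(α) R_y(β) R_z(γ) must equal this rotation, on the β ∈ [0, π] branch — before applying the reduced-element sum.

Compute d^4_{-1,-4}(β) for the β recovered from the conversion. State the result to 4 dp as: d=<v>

Axis–angle → zyz. n̂ = (sinθₙcosφₙ, sinθₙsinφₙ, cosθₙ) = (+0.319922, +0.919896, +0.226805), ω = 0.6888.
R = I cosω + sinω [n̂]ₓ + (1−cosω) n̂n̂ᵀ gives
  R = [+0.795344, -0.077063, +0.601239; +0.211257, +0.964937, -0.155779; -0.568153, +0.250913, +0.783737]
β = atan2(√(R₁₃²+R₂₃²), R₃₃) = 0.670136; α = atan2(R₂₃, R₁₃) mod 2π = 6.029664; γ = atan2(R₃₂, −R₃₁) mod 2π = 0.415872
d^4_{-1,-4}(β=0.6701) via the finite sum:
With c≡cos(β/2)=0.944388 and s≡sin(β/2)=0.328833, N=[6·120·1·40320]^{1/2}=5387.986637
k∈{0} keeps every argument non-negative
  k=0: (−1)^3·5387.9866/(720)·0.9444^5·0.3288^3 = -0.199882
d^4_{-1,-4}(0.6701) = -0.199882

d=-0.1999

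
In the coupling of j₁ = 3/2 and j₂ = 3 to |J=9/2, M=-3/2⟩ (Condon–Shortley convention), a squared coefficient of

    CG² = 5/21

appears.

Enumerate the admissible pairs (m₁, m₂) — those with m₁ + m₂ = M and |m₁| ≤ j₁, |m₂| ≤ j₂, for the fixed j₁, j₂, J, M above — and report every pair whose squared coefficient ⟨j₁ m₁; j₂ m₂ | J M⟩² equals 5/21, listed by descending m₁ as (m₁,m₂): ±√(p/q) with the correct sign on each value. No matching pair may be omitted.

Admissible pairs with m₁+m₂ = M = -3/2: (-3/2,0), (-1/2,-1), (1/2,-2), (3/2,-3)
  (m₁,m₂)=(3/2,-3): CG² = 1/84, CG = +√(1/84)
  (m₁,m₂)=(1/2,-2): CG² = 3/14, CG = +√(3/14)
  (m₁,m₂)=(-1/2,-1): CG² = 15/28, CG = +√(15/28)
  (m₁,m₂)=(-3/2,0): CG² = 5/21, CG = +√(5/21)   ← matches the target
Pairs with CG² = 5/21: (-3/2,0): +√(5/21)

(-3/2,0): +√(5/21)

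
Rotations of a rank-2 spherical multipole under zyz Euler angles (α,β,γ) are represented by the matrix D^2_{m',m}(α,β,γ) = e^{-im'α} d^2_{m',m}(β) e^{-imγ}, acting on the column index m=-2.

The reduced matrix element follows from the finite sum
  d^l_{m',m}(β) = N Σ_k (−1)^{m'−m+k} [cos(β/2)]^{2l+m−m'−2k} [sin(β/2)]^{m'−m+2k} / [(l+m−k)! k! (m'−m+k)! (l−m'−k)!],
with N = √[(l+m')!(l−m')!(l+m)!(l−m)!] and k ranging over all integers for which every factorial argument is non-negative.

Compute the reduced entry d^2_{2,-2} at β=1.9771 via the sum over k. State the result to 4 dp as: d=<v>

d=0.4867

d^2_{2,-2}(β=1.9771) via the finite sum:
Half-angle: c=0.549902, s=0.835229. N=√(24·1·1·24)=24.000000
k: max(0,(-2)−(2))=0 … min(2+(-2),2−(2))=0
  k=0: (−1)^4·24.0000/(24)·0.5499^0·0.8352^4 = +0.486657
d^2_{2,-2}(1.9771) = +0.486657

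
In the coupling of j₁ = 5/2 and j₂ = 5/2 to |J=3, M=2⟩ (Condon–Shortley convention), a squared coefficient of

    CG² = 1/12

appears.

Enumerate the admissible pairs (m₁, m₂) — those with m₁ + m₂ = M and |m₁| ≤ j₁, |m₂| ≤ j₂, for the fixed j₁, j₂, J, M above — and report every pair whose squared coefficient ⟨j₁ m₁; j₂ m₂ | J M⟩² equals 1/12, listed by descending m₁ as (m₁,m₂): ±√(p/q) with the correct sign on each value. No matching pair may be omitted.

(3/2,1/2): −√(1/12); (1/2,3/2): −√(1/12)

Admissible pairs with m₁+m₂ = M = 2: (-1/2,5/2), (1/2,3/2), (3/2,1/2), (5/2,-1/2)
  (m₁,m₂)=(5/2,-1/2): CG² = 5/12, CG = +√(5/12)
  (m₁,m₂)=(3/2,1/2): CG² = 1/12, CG = −√(1/12)   ← matches the target
  (m₁,m₂)=(1/2,3/2): CG² = 1/12, CG = −√(1/12)   ← matches the target
  (m₁,m₂)=(-1/2,5/2): CG² = 5/12, CG = +√(5/12)
Pairs with CG² = 1/12: (3/2,1/2): −√(1/12); (1/2,3/2): −√(1/12)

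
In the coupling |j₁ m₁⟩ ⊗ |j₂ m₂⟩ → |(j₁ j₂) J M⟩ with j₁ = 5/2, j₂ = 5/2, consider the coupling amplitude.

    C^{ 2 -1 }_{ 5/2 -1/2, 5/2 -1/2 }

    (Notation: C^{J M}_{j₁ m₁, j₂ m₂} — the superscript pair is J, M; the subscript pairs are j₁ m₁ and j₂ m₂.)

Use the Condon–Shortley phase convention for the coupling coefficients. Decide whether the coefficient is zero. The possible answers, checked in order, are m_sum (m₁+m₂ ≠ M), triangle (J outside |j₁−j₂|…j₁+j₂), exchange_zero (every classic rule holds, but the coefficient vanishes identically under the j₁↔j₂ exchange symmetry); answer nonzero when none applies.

m-sum: m₁+m₂ = -1/2+(-1/2) = -1, M = -1  ✓
triangle: |j₁−j₂| = 0 ≤ J = 2 ≤ j₁+j₂ = 5  ✓
exchange: j₁=j₂ and m₁=m₂, and (−1)^(j₁+j₂−J) = (−1)^3 = −1 forces ⟨j₁m₁;j₂m₂|JM⟩ = −⟨j₂m₂;j₁m₁|JM⟩ = −⟨j₁m₁;j₂m₂|JM⟩ ⇒ the coefficient vanishes identically
Racah sum check: Σ_k collapses to 0 ⇒ CG = 0

exchange_zero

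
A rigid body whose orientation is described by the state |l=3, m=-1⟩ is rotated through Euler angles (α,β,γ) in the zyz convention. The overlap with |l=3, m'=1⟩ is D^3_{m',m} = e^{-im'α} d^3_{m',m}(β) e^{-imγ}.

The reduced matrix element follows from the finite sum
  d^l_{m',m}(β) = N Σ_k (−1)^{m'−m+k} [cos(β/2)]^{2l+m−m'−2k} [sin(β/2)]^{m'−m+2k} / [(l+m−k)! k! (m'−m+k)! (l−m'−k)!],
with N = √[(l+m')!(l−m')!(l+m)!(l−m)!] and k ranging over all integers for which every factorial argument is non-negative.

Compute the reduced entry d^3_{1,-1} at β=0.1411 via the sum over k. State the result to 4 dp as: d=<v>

d=0.0293

d^3_{1,-1}(β=0.1411) via the finite sum:
c=cos(0.141100/2)=0.997512, s=sin(0.141100/2)=0.070491; N=√[24·2·2·24]=48.000000
k: max(0,(-1)−(1))=0 … min(3+(-1),3−(1))=2
  k=0: (−1)^2·48.0000/(8)·0.9975^4·0.0705^2 = +0.029519
  k=1: (−1)^3·48.0000/(6)·0.9975^2·0.0705^4 = -0.000197
  k=2: (−1)^4·48.0000/(48)·0.9975^0·0.0705^6 = +0.000000
d^3_{1,-1}(0.1411) = +0.029519 -0.000197 +0.000000 = +0.029322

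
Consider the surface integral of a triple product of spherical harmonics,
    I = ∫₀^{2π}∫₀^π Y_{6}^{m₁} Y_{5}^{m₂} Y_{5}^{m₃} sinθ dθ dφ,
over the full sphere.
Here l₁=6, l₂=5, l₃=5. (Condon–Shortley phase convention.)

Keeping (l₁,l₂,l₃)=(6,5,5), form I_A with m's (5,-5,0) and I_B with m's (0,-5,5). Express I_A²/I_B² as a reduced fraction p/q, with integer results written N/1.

11/1

Same 6,5,5: normalisation and zero-m 3j drop out of the ratio.
A: Δ: 6! 6! 4! / 17! → 1/28588560; sum: t=0:+1/2073600 = 1/2073600; 3j²(6 5 5; 5 -5 0) = Δ·Π!·Σ² = 15/884  (sign -1)
B: Δ: 6! 6! 4! / 17! → 1/28588560; sum: t=0:+1/12441600 = 1/12441600; 3j²(6 5 5; 0 -5 5) = Δ·Π!·Σ² = 15/9724  (sign +1)
I_A²/I_B² = (15/884)/(15/9724) = 11/1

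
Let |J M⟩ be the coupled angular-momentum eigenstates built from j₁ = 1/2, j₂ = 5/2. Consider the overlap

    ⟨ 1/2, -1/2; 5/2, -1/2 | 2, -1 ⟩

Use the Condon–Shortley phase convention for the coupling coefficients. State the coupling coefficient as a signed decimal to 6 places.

triangle: 1!*0!*4!/6! = 24/720
(j±m)!: 0!*1!*2!*3!*1!*3! = 72
prefactor² = (2J+1)*Δ*N² = 12
  k=1: −1/(1!*0!*0!*1!*0!*3!) = -1/6
Σ = -1/6  ⇒  CG² = 12*(-1/6)² = 1/3
CG = −√(1/3) = -0.577350

-0.577350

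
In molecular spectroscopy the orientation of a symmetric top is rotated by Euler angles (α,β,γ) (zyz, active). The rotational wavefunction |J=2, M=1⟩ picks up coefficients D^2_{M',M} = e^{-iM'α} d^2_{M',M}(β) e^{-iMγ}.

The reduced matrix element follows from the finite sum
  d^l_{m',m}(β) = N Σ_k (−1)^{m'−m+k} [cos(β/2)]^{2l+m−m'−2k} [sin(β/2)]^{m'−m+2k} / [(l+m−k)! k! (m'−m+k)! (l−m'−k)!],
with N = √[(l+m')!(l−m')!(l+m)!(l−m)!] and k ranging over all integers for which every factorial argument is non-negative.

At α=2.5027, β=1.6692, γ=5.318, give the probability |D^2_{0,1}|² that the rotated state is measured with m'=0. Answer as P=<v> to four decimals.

Split into d^2_{0,1}(β=1.6692) × two z-phases.
c=cos(1.669200/2)=0.671474, s=sin(1.669200/2)=0.741028; N=√[2·2·6·1]=4.898979
The bounds max(0,m−m')=1 and min(l+m,l−m')=2 give 2 terms
  k=1: (−1)^0·4.8990/(2)·0.6715^3·0.7410^1 = +0.549538
  k=2: (−1)^1·4.8990/(2)·0.6715^1·0.7410^3 = -0.669281
d^2_{0,1}(1.6692) = +0.549538 -0.669281 = -0.119743
|D^2_{0,1}|² = |d^2_{0,1}(β)|² = (-0.119743)² = 0.014338 (the z-rotation phases have unit modulus)

P=0.0143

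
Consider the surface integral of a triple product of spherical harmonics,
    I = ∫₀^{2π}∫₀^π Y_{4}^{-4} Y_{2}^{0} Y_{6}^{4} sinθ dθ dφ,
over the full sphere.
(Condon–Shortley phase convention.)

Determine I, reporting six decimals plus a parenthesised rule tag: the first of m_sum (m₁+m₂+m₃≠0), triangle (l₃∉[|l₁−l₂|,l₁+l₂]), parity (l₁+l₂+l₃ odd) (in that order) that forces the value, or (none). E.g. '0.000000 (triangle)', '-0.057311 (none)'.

Rules hold: Σm=0, L=12 even, 2≤6≤6.
N = 9·5·13 = 585
Δ = 0!·8!·4!/13! = 1/6435
Racah Σ t=0..0: t=0:+1/2304 = 1/2304
⇒ 3j(4 2 6; 0 0 0)² = 5/143, sgn +1
Racah Σ t=0..0: t=0:+1/161280 = 1/161280
⇒ 3j(4 2 6; -4 0 4)² = 1/143, sgn +1
4πI² = N·(3j₀)²·(3jₘ)² = 225/1573
I = +1·√(0.143039/4π) = 0.10668957
No selection rule forces the value: the integral is nonzero (none).

0.106690 (none)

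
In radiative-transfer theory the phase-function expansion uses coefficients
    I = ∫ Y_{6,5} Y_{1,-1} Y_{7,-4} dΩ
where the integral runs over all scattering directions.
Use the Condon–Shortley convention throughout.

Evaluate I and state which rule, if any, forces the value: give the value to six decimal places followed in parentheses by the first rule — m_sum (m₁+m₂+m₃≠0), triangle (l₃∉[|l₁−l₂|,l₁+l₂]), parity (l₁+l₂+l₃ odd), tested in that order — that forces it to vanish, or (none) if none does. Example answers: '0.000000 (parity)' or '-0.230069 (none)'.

Rules hold: Σm=0, L=14 even, 5≤7≤7.
N = 13·3·15 = 585
Δ = 0!·12!·2!/15! = 1/1365
Racah Σ t=0..0: t=0:+1/518400 = 1/518400
⇒ 3j(6 1 7; 0 0 0)² = 7/195, sgn -1
Racah Σ t=0..0: t=0:+1/79833600 = 1/79833600
⇒ 3j(6 1 7; 5 -1 -4)² = 1/455, sgn -1
4πI² = N·(3j₀)²·(3jₘ)² = 3/65
I = +1·√(0.0461538/4π) = 0.06060368
No selection rule forces the value: the integral is nonzero (none).

0.060604 (none)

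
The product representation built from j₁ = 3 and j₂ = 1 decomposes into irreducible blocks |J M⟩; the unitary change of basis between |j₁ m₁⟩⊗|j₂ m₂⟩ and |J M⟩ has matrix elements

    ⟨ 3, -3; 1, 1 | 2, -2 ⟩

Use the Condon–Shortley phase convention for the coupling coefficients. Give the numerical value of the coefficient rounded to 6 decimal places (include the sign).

√[5·2!4!0!/7! · 0!6!2!0!0!4!] = √(11520/7)
  +(−1)^2/∏(2,0,4,0,0,0)! = 1/48  (running 1/48)
⟨..|..⟩ = √(11520/7)·(1/48) = +0.845154

+√(5/7) ≈ +0.845154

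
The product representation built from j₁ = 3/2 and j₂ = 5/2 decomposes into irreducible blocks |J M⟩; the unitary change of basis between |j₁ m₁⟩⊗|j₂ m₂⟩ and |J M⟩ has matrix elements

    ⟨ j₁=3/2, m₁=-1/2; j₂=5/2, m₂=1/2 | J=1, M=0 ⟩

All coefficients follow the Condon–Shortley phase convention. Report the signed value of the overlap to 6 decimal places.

j₁+j₂−J=3  J+j₁−j₂=0  J−j₁+j₂=2  j₁+j₂+J+1=6
(j₁±m₁, j₂±m₂, J±M) = (1,2,3,2,1,1)
P² = 6/5
sum k=2..2:
  [2] +1/2 = 1/2
S = 1/2
C² = P²·S² = 3/10 ; C = +0.547723

+0.547723  (= +√(3/10))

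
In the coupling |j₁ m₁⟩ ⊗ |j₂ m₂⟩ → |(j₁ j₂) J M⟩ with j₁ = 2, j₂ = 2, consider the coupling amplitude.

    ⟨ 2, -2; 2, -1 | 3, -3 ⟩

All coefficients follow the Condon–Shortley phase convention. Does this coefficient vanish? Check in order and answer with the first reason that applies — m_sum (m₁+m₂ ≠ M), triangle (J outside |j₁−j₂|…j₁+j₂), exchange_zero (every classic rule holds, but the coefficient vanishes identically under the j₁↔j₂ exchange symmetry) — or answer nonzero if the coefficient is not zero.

m-sum: m₁+m₂ = -2+(-1) = -3, M = -3  ✓
triangle: |j₁−j₂| = 0 ≤ J = 3 ≤ j₁+j₂ = 4  ✓
exchange: j₁≠j₂ or m₁≠m₂ — the exchange symmetry imposes no constraint here
value check: CG = −√(1/2) = -0.707107 ≠ 0

nonzero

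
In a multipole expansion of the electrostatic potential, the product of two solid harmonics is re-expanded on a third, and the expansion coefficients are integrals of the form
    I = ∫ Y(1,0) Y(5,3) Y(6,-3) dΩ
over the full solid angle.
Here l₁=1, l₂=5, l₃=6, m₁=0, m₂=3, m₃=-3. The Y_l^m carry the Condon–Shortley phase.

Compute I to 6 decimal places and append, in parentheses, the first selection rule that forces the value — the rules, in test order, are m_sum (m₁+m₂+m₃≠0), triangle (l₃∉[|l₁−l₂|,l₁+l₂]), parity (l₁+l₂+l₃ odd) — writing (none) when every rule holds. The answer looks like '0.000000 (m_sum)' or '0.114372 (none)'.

m-sum 0 ✓  L=12 even ✓  4≤6≤6 ✓
Π(2lᵢ+1) = 3×11×13 = 429
triangle coeff Δ(1,5,6) = 1/858
Σ_t [0,0]: t=0:+1/14400 = 1/14400
(3j)²=6/143 [(1 5 6; 0 0 0)], sign=+1
Σ_t [0,0]: t=0:+1/80640 = 1/80640
(3j)²=9/286 [(1 5 6; 0 3 -3)], sign=-1
⇒ 4πI² = 81/143
I = (-1)√(81/143/(4π)) = -0.21230956
No selection rule forces the value: the integral is nonzero (none).

-0.212310 (none)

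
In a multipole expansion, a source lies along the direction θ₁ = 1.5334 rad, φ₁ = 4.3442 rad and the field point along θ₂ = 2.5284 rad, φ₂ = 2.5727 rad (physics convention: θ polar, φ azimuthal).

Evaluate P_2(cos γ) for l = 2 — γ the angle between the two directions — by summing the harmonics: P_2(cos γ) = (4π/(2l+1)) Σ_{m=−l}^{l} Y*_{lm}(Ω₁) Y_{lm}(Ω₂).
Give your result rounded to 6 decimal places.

Expand P_2 via completeness: Σ_{m} conj(Y_{2,m}) at Ω₁ times Y_{2,m} at Ω₂ —
  m=-2: Y*=-0.285793+0.259062i  Y=+0.053678+0.116119i  product -0.045423-0.019280i
  m=-1: Y*=-0.010389-0.026929i  Y=+0.306324+0.195866i  product +0.002092-0.010284i
  m=+0: Y*=-0.314069-0.000000i  Y=+0.317430+0.000000i  product -0.099695-0.000000i
  m=+1: Y*=+0.010389-0.026929i  Y=-0.306324+0.195866i  product +0.002092+0.010284i
  m=+2: Y*=-0.285793-0.259062i  Y=+0.053678-0.116119i  product -0.045423+0.019280i
Total Σ_m = -0.186357+0.000000i. Multiply by 2.513274: -0.468365+0.000000i. P_2(cos γ) = -0.468365

-0.468365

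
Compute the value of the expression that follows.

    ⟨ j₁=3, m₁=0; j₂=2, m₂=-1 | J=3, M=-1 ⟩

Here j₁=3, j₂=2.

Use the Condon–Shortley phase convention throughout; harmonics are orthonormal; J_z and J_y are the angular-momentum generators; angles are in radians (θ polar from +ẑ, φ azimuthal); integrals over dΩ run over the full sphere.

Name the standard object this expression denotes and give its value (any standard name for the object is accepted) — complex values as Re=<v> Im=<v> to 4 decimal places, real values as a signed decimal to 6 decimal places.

This is a Clebsch–Gordan (vector-coupling) coefficient.
√[7·2!4!2!/9! · 3!3!1!3!2!4!] = √(96/5)
  +(−1)^0/∏(0,2,3,1,1,1)! = 1/12  (running 1/12)
  +(−1)^1/∏(1,1,2,0,2,2)! = -1/8  (running -1/24)
⟨..|..⟩ = √(96/5)·(-1/24) = -0.182574

Clebsch–Gordan coefficient, −√(1/30) ≈ -0.182574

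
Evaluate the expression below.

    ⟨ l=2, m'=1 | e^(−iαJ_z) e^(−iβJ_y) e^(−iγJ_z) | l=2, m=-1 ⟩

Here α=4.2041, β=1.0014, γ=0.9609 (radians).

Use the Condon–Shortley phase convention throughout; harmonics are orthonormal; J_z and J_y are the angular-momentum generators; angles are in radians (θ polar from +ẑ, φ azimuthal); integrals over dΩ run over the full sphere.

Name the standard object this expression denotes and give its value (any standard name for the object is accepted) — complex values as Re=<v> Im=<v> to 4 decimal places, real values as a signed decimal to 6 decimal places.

This is a Wigner D-matrix element — the rotation-matrix element ⟨l m'| R(α,β,γ) |l m⟩ in the angular-momentum basis.
Split into d^2_{1,-1}(β=1.0014) × two z-phases.
Half-angle: c=0.877247, s=0.480040. N=√(6·1·1·6)=6.000000
k: max(0,(-1)−(1))=0 … min(2+(-1),2−(1))=1
  k=0: (−1)^2·6.0000/(2)·0.8772^2·0.4800^2 = +0.532009
  k=1: (−1)^3·6.0000/(6)·0.8772^0·0.4800^4 = -0.053102
d^2_{1,-1}(1.0014) = +0.532009 -0.053102 = +0.478907
D = (-0.486683+0.873579i)·(+0.478907)·(+0.572782+0.819707i) = -0.476437+0.048577i

Wigner D-matrix element, Re=-0.4764 Im=0.0486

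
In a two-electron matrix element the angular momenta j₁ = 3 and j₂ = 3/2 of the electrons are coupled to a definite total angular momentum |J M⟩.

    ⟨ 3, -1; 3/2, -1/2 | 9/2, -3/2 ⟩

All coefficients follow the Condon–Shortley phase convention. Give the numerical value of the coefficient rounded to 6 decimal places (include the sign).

+0.731925

√[10·0!6!3!/10! · 2!4!1!2!3!6!] = √(34560/7)
  +(−1)^0/∏(0,0,4,1,2,2)! = 1/96  (running 1/96)
⟨..|..⟩ = √(34560/7)·(1/96) = +0.731925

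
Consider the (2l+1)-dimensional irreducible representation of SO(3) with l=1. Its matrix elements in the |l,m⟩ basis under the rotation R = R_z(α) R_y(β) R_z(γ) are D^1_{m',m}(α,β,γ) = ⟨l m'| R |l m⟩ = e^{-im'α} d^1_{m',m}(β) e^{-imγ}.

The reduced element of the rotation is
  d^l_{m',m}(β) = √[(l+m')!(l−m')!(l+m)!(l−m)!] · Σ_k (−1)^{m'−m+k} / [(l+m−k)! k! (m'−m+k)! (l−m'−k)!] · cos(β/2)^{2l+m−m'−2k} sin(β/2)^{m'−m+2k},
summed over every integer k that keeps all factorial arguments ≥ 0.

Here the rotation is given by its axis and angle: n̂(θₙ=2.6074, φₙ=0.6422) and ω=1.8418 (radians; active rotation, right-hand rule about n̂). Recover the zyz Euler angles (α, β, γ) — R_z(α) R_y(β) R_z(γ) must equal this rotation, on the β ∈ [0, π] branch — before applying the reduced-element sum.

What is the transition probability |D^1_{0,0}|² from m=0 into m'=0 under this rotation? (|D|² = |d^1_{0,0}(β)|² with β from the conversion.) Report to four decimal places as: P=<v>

Axis–angle → zyz. n̂ = (sinθₙcosφₙ, sinθₙsinφₙ, cosθₙ) = (+0.407714, +0.304958, -0.860680), ω = 1.8418.
R = I cosω + sinω [n̂]ₓ + (1−cosω) n̂n̂ᵀ gives
  R = [-0.056968, +0.986887, -0.151022; -0.671647, -0.149804, -0.725568; -0.738677, +0.060100, +0.671374]
β = atan2(√(R₁₃²+R₂₃²), R₃₃) = 0.834734; α = atan2(R₂₃, R₁₃) mod 2π = 4.507175; γ = atan2(R₃₂, −R₃₁) mod 2π = 0.081182
Split into d^1_{0,0}(β=0.8347) × two z-phases.
Half-angle: c=0.914159, s=0.405355. N=√(1·1·1·1)=1.000000
The bounds max(0,m−m')=0 and min(l+m,l−m')=1 give 2 terms
  k=0: (−1)^0·1.0000/(1)·0.9142^2·0.4054^0 = +0.835687
  k=1: (−1)^1·1.0000/(1)·0.9142^0·0.4054^2 = -0.164313
d^1_{0,0}(0.8347) = +0.835687 -0.164313 = +0.671374
|D^1_{0,0}|² = |d^1_{0,0}(β)|² = (+0.671374)² = 0.450744 (the z-rotation phases have unit modulus)

P=0.4507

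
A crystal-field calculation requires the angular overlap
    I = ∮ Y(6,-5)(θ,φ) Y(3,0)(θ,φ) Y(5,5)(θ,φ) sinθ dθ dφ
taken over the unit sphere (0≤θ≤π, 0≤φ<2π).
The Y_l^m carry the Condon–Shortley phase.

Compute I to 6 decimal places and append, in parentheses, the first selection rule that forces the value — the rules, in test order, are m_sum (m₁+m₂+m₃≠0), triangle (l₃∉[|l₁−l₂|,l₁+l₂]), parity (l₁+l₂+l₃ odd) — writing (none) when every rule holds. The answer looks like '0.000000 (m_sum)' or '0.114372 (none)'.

0.207001 (none)

m-sum 0 ✓  L=14 even ✓  3≤5≤9 ✓
Π(2lᵢ+1) = 13×7×11 = 1001
triangle coeff Δ(6,3,5) = 1/675675
Σ_t [1,3]: t=1:−1/8640 t=2:+1/2304 t=3:−1/8640 = 7/34560
(3j)²=7/429 [(6 3 5; 0 0 0)], sign=-1
Σ_t [3,3]: t=3:−1/483840 = -1/483840
(3j)²=3/91 [(6 3 5; -5 0 5)], sign=-1
⇒ 4πI² = 7/13
I = (+1)√(7/13/(4π)) = 0.20700098
No selection rule forces the value: the integral is nonzero (none).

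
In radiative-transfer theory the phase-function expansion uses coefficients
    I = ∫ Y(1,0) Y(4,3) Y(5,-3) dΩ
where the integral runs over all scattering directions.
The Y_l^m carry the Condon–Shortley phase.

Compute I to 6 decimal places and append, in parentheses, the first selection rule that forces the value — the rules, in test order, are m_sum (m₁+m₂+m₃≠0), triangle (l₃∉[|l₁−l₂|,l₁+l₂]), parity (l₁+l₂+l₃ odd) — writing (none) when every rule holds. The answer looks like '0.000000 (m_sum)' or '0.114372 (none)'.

-0.196426 (none)

Checks pass: Σm=0; 10 even; l₃=5∈[3,5].
(2·1+1)(2·4+1)(2·5+1) = 297
Δ: 0! 2! 8! / 11! → 1/495
sum: t=0:+1/576 = 1/576
3j²(1 4 5; 0 0 0) = Δ·Π!·Σ² = 5/99  (sign -1)
sum: t=0:+1/5040 = 1/5040
3j²(1 4 5; 0 3 -3) = Δ·Π!·Σ² = 16/495  (sign +1)
combine: 4πI² = 297·5/99·16/495 = 16/33
take √, sign -1: I = -0.19642560
No selection rule forces the value: the integral is nonzero (none).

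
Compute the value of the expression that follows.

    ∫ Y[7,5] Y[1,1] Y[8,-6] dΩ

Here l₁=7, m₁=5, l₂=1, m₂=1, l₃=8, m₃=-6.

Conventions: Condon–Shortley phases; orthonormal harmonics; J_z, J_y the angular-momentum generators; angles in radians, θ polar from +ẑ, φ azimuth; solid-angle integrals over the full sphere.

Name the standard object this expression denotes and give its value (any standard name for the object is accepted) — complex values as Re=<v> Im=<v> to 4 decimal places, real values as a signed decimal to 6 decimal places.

This is a Gaunt coefficient — the integral of a triple product of spherical harmonics over the sphere.
Rules hold: Σm=0, L=16 even, 6≤8≤8.
N = 15·3·17 = 765
Δ = 0!·14!·2!/17! = 1/2040
Racah Σ t=0..0: t=0:+1/25401600 = 1/25401600
⇒ 3j(7 1 8; 0 0 0)² = 8/255, sgn +1
Racah Σ t=0..0: t=0:+1/1916006400 = 1/1916006400
⇒ 3j(7 1 8; 5 1 -6)² = 91/2040, sgn +1
4πI² = N·(3j₀)²·(3jₘ)² = 91/85
I = +1·√(1.07059/4π) = 0.29188132

Gaunt coefficient, +0.291881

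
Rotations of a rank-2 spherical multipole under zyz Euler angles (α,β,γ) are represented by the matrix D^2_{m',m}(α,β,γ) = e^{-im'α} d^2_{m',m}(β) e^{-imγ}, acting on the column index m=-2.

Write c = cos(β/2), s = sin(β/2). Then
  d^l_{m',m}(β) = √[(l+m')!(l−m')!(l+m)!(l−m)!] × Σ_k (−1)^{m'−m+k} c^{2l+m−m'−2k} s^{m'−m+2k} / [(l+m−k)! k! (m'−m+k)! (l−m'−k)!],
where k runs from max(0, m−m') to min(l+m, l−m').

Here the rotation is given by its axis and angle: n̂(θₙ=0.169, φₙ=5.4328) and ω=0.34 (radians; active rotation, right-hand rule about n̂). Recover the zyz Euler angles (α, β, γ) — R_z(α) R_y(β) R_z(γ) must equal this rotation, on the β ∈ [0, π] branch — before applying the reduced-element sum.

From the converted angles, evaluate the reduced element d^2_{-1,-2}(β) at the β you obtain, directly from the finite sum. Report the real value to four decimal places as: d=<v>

Axis–angle → zyz. n̂ = (sinθₙcosφₙ, sinθₙsinφₙ, cosθₙ) = (+0.110958, -0.126406, +0.985753), ω = 0.3400.
R = I cosω + sinω [n̂]ₓ + (1−cosω) n̂n̂ᵀ gives
  R = [+0.943459, -0.329539, -0.035893; +0.327933, +0.943669, -0.044136; +0.048416, +0.029870, +0.998381]
β = atan2(√(R₁₃²+R₂₃²), R₃₃) = 0.056920; α = atan2(R₂₃, R₁₃) mod 2π = 4.029627; γ = atan2(R₃₂, −R₃₁) mod 2π = 2.588805
d^2_{-1,-2}(β=0.0569) via the finite sum:
With c≡cos(β/2)=0.999595 and s≡sin(β/2)=0.028456, N=[1·6·1·24]^{1/2}=12.000000
k∈{0} keeps every argument non-negative
  k=0: (−1)^1·12.0000/(6)·0.9996^3·0.0285^1 = -0.056843
d^2_{-1,-2}(0.0569) = -0.056843

d=-0.0568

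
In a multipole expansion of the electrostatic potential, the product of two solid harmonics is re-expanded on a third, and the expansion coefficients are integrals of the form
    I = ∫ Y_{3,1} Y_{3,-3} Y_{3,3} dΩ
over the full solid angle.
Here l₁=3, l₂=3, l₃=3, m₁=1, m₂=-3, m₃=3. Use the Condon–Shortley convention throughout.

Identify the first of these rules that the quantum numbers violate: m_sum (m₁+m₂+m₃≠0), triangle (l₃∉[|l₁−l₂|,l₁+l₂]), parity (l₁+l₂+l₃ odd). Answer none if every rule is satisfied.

m₁+m₂+m₃ = 1 − 3 + 3 = 1  ✗
triangle: |3−3|=0 ≤ l₃=3 ≤ 3+3=6
parity: l₁+l₂+l₃ = 9 is odd

m_sum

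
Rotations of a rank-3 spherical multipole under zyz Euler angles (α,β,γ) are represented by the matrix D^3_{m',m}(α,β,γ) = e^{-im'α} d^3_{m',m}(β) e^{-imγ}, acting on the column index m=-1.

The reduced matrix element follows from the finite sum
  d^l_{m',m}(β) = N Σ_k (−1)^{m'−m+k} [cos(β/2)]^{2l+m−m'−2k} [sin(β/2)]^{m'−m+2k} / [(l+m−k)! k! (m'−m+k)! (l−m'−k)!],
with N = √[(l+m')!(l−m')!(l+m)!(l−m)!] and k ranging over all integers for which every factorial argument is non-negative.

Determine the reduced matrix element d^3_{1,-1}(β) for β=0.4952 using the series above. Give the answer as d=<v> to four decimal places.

d=0.2915

d^3_{1,-1}(β=0.4952) via the finite sum:
Half-angle: c=0.969503, s=0.245078. N=√(24·2·2·24)=48.000000
k: max(0,(-1)−(1))=0 … min(3+(-1),3−(1))=2
  k=0: (−1)^2·48.0000/(8)·0.9695^4·0.2451^2 = +0.318388
  k=1: (−1)^3·48.0000/(6)·0.9695^2·0.2451^4 = -0.027127
  k=2: (−1)^4·48.0000/(48)·0.9695^0·0.2451^6 = +0.000217
d^3_{1,-1}(0.4952) = +0.318388 -0.027127 +0.000217 = +0.291478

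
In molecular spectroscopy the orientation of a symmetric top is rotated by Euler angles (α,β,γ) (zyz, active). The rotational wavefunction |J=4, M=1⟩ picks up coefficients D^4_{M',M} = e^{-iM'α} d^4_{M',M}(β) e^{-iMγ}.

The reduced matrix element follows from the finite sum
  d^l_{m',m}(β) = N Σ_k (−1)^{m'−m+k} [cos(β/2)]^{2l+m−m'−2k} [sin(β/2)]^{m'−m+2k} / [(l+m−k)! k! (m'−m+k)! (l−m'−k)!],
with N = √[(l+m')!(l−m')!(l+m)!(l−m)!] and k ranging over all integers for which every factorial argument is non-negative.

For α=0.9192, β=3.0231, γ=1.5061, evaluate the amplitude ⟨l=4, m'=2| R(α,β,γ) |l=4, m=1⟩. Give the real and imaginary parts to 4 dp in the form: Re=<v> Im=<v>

Re=0.0028 Im=-0.0006

D^4_{2,1}(0.9192,3.0231,1.5061) = e^{-i·2·0.9192}·d^4_{2,1}(3.0231)·e^{-i·1·1.5061}. Compute d first:
With c≡cos(β/2)=0.059212 and s≡sin(β/2)=0.998245, N=[720·2·120·6]^{1/2}=1018.233765
k∈{0,1,2} keeps every argument non-negative
  k=0: (−1)^1·1018.2338/(240)·0.0592^7·0.9982^1 = -0.000000
  k=1: (−1)^2·1018.2338/(48)·0.0592^5·0.9982^3 = +0.000015
  k=2: (−1)^3·1018.2338/(72)·0.0592^3·0.9982^5 = -0.002910
d^4_{2,1}(3.0231) = -0.000000 +0.000015 -0.002910 = -0.002895
D = (-0.264421-0.964407i)·(-0.002895)·(+0.064651-0.997908i) = +0.002835-0.000583i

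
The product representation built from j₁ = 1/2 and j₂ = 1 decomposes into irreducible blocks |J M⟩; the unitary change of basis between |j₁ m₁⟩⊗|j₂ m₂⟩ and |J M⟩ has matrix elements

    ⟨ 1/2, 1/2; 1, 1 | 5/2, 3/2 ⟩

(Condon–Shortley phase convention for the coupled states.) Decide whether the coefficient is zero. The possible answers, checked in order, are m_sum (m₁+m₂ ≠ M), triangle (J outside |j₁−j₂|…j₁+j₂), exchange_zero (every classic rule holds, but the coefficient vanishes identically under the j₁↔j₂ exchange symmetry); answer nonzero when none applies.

m-sum: m₁+m₂ = 1/2+1 = 3/2, M = 3/2  ✓
triangle: need |j₁−j₂| ≤ J ≤ j₁+j₂, i.e. J ∈ [1/2, 3/2]; J = 5/2 is outside ✗ ⇒ coefficient is 0

triangle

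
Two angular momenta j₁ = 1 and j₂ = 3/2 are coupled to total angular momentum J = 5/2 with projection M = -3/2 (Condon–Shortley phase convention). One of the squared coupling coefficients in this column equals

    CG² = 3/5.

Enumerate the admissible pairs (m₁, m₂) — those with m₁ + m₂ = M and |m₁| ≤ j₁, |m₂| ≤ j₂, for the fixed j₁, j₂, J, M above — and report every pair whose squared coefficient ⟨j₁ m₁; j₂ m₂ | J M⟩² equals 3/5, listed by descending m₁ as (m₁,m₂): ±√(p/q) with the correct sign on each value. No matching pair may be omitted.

Admissible pairs with m₁+m₂ = M = -3/2: (-1,-1/2), (0,-3/2)
  (m₁,m₂)=(0,-3/2): CG² = 2/5, CG = +√(2/5)
  (m₁,m₂)=(-1,-1/2): CG² = 3/5, CG = +√(3/5)   ← matches the target
Pairs with CG² = 3/5: (-1,-1/2): +√(3/5)

(-1,-1/2): +√(3/5)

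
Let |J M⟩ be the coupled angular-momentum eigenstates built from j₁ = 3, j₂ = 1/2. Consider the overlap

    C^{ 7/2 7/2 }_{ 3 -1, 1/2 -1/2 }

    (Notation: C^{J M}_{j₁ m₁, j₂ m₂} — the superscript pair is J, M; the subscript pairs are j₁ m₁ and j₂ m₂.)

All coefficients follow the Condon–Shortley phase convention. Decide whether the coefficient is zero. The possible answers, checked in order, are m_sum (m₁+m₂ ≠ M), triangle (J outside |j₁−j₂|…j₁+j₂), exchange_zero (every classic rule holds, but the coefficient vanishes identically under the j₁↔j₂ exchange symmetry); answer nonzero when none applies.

m-sum: m₁+m₂ = -1+(-1/2) = -3/2, M = 7/2  ✗ ⇒ coefficient is 0

m_sum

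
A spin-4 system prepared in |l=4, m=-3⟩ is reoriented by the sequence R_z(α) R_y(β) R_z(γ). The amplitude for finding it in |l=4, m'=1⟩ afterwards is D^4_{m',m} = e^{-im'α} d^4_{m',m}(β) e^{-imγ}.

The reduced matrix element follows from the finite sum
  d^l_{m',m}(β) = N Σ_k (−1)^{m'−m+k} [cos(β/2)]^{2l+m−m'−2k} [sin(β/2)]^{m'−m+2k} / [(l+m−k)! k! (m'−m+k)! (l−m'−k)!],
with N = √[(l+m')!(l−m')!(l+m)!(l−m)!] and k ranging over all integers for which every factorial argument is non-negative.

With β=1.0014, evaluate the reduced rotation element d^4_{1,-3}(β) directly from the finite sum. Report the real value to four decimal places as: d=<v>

d^4_{1,-3}(β=1.0014) via the finite sum:
Half-angle: c=0.877247, s=0.480040. N=√(120·6·1·5040)=1904.940944
Admissible k: 0..1 (factorial args all ≥0)
  k=0: (−1)^4·1904.9409/(144)·0.8772^4·0.4800^4 = +0.416021
  k=1: (−1)^5·1904.9409/(240)·0.8772^2·0.4800^6 = -0.074744
d^4_{1,-3}(1.0014) = +0.416021 -0.074744 = +0.341276

d=0.3413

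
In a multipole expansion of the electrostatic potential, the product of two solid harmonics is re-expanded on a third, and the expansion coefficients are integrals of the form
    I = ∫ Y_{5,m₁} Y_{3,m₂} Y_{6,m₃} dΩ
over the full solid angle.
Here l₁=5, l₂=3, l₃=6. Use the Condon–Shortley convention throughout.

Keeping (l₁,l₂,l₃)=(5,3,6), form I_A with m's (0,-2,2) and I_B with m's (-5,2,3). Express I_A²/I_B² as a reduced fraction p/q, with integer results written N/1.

l's match ⇒ only the (l;m) 3-j factors differ between A and B.
A: triangle coeff Δ(5,3,6) = 1/675675; Σ_t [0,1]: t=0:+1/8640 t=1:−1/13824 = 1/23040; (3j)²=2/429 [(5 3 6; 0 -2 2)], sign=+1
B: triangle coeff Δ(5,3,6) = 1/675675; Σ_t [2,2]: t=2:+1/483840 = 1/483840; (3j)²=6/1001 [(5 3 6; -5 2 3)], sign=-1
I_A²/I_B² = (2/429)/(6/1001) = 7/9

7/9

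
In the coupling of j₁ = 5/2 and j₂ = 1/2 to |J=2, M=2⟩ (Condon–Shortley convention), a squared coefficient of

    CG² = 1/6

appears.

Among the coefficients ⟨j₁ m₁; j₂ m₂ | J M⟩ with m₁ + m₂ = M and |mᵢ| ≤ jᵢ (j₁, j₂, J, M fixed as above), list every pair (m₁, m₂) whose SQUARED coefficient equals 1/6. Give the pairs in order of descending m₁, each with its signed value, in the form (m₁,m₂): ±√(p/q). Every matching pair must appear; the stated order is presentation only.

Admissible pairs with m₁+m₂ = M = 2: (3/2,1/2), (5/2,-1/2)
  (m₁,m₂)=(5/2,-1/2): CG² = 5/6, CG = +√(5/6)
  (m₁,m₂)=(3/2,1/2): CG² = 1/6, CG = −√(1/6)   ← matches the target
Pairs with CG² = 1/6: (3/2,1/2): −√(1/6)

(3/2,1/2): −√(1/6)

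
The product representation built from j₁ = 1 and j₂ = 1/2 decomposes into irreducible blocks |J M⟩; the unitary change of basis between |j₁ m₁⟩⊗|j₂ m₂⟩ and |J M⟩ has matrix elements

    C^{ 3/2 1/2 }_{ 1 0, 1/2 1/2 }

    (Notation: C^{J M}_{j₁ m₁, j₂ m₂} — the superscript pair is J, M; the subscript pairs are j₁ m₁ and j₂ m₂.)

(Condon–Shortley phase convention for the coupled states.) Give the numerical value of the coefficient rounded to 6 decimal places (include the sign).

triangle: 0!×2!×1!/4! = 2/24
(j±m)!: 1!×1!×1!×0!×2!×1! = 2
prefactor² = (2J+1)×Δ×N² = 2/3
  k=0: +1/(0!×0!×1!×1!×1!×0!) = 1
Σ = 1  ⇒  CG² = 2/3×1² = 2/3
CG = +√(2/3) = +0.816497

+0.816497  (= +√(2/3))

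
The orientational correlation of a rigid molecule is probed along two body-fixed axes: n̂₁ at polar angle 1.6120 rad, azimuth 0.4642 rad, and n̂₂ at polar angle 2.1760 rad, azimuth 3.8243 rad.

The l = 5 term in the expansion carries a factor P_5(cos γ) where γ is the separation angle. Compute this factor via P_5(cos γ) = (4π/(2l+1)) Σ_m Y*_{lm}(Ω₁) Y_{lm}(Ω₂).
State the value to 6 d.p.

0.416768

Summing Y*_{l m}(θ₁,φ₁)·Y_{l m}(θ₂,φ₂) over m ∈ [−5, 5]; prefactor 4π/(2·5+1) = 1.142397:
  m=-5: Y*=(-0.315099, 0.338097)  Y=(0.168174, -0.046896)  product (-0.037136, 0.071636)
  m=-4: Y*=(0.016999, -0.057806)  Y=(0.350176, 0.152515)  product (0.014769, -0.017650)
  m=-3: Y*=(-0.060230, -0.334413)  Y=(0.169111, 0.326965)  product (0.099156, -0.076246)
  m=-2: Y*=(0.041541, 0.055516)  Y=(0.003851, -0.018487)  product (0.001186, -0.000554)
  m=-1: Y*=(0.279366, 0.139876)  Y=(0.272080, -0.221241)  product (0.106956, -0.023750)
  m=+0: Y*=(-0.071690, -0.000000)  Y=(0.070342, 0.000000)  product (-0.005043, -0.000000)
  m=+1: Y*=(-0.279366, 0.139876)  Y=(-0.272080, -0.221241)  product (0.106956, 0.023750)
  m=+2: Y*=(0.041541, -0.055516)  Y=(0.003851, 0.018487)  product (0.001186, 0.000554)
  m=+3: Y*=(0.060230, -0.334413)  Y=(-0.169111, 0.326965)  product (0.099156, 0.076246)
  m=+4: Y*=(0.016999, 0.057806)  Y=(0.350176, -0.152515)  product (0.014769, 0.017650)
  m=+5: Y*=(0.315099, 0.338097)  Y=(-0.168174, -0.046896)  product (-0.037136, -0.071636)
Σ over m = (0.364819, 0.000000); ×(4π/11) → (0.416768, 0.000000). Real part: 0.416768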